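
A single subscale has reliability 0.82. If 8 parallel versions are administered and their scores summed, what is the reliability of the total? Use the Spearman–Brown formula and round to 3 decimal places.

0.973

ρ_k = kρ / (1 + (k−1)ρ) = 8·0.82 / (1 + 7·0.82) = 6.560 / 6.740 = 0.973.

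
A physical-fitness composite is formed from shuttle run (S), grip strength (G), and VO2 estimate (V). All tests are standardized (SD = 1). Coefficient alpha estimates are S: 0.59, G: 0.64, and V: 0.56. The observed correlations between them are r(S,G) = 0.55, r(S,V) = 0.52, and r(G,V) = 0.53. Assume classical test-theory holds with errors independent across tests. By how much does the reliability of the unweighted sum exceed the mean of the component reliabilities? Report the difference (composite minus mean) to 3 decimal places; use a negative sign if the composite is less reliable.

Var(sum) = 3 + 3.2 = 6.2; true-score variance = 1.79 + 3.2 = 4.99; composite reliability = 0.8048.
Mean component reliability = 0.5967.
Difference = 0.8048 − 0.5967 = 0.208.

0.208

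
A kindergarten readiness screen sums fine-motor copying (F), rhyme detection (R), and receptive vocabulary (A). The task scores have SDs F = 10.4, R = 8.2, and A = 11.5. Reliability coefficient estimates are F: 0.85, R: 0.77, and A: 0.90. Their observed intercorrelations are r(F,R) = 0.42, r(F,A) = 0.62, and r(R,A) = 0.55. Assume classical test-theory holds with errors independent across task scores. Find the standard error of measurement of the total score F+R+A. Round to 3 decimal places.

Var(total) = 307.65 + 323.669 = 631.319.
True-score variance = 262.736 + 323.669 = 586.405, so reliability = 0.9289.
Error variance = 631.319 − 586.405 = 44.9142; SEM = √44.9142 = 6.702.

6.702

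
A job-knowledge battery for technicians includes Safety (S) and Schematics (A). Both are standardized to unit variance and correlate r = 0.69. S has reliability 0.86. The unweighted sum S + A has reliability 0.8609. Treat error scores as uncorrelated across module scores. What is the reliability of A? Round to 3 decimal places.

0.670

Var(S+A) = 2 + 2·0.69 = 3.380.
True-score variance = ρ_S + ρ_A + 2·0.69, so 0.8609 = (0.86 + ρ_A + 1.38) / 3.380.
ρ_A = 0.8609·3.380 − 0.86 − 1.38 = 0.670.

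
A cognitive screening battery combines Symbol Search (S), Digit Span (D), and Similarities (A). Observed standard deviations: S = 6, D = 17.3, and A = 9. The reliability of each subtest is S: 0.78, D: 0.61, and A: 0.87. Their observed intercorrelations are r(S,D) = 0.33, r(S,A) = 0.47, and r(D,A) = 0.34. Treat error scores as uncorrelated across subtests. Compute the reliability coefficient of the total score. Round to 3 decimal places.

0.789

Var(S+D+A) = 6² + 17.3² + 9² + 2·[6·17.3·0.33 + 6·9·0.47 + 17.3·9·0.34] = 416.29 + 225.144 = 641.434.
With uncorrelated errors the cross-covariances are all true-score covariance, so they carry over unchanged; only the diagonal terms shrink to ρᵢσᵢ².
True-score variance = [6²·0.78 + 17.3²·0.61 + 9²·0.87] + 225.144 = 281.117 + 225.144 = 506.261.
Reliability = 506.261 / 641.434 = 0.789.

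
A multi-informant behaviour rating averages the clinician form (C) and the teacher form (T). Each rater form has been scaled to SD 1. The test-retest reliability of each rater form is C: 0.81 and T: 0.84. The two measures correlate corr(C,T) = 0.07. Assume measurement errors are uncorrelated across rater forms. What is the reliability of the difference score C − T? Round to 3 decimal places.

0.812

Var(C−T) = 1 + 1 − 2·0.07 = 2 − 0.14 = 1.86.
With uncorrelated errors the cross-covariances are all true-score covariance, so they carry over unchanged; only the diagonal terms shrink to ρᵢσᵢ².
True-score variance = [0.81 + 0.84] − 0.14 = 1.65 − 0.14 = 1.51.
Reliability = 1.51 / 1.86 = 0.812.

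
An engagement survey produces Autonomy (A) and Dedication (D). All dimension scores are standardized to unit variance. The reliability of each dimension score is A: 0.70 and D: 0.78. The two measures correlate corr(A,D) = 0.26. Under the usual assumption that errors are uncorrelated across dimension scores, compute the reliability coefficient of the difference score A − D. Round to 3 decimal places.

Var(A−D) = 1 + 1 − 2·0.26 = 2 − 0.52 = 1.48.
Because errors are independent across components, Cov(Tᵢ,Tⱼ) = Cov(Xᵢ,Xⱼ); the off-diagonal part of the true-score variance is the same as above.
True-score variance = [0.70 + 0.78] − 0.52 = 1.48 − 0.52 = 0.96.
Reliability = 0.96 / 1.48 = 0.649.

0.649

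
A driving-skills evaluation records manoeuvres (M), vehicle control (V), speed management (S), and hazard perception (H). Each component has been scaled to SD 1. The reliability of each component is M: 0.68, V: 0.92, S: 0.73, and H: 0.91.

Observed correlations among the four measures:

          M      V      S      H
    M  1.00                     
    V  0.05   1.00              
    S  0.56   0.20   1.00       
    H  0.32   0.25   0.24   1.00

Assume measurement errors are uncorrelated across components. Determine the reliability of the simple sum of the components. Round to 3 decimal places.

0.895

Var(M+V+S+H) = 4 + 2·[0.05 + 0.56 + 0.32 + 0.20 + 0.25 + 0.24] = 4 + 3.24 = 7.24.
With uncorrelated errors the cross-covariances are all true-score covariance, so they carry over unchanged; only the diagonal terms shrink to ρᵢσᵢ².
True-score variance = [0.68 + 0.92 + 0.73 + 0.91] + 3.24 = 3.24 + 3.24 = 6.48.
Reliability = 6.48 / 7.24 = 0.895.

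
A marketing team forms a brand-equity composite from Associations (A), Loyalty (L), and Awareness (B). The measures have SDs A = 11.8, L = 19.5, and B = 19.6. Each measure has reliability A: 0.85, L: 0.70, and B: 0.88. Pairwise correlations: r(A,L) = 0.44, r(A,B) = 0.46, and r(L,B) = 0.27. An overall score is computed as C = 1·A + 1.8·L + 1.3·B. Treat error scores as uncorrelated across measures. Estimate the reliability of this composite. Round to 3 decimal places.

Var(C) = 11.8² + 1.8²·19.5² + 1.3²·19.6² + 2·[1.8·11.8·19.5·0.44 + 1.3·11.8·19.6·0.46 + 2.34·19.5·19.6·0.27] = 2020.48 + 1124.04 = 3144.52.
With uncorrelated errors the cross-covariances are all true-score covariance, so they carry over unchanged; only the diagonal terms shrink to ρᵢσᵢ².
True-score variance = [11.8²·0.85 + 1.8²·19.5²·0.70 + 1.3²·19.6²·0.88] + 1124.04 = 1552.08 + 1124.04 = 2676.12.
Reliability = 2676.12 / 3144.52 = 0.851.

0.851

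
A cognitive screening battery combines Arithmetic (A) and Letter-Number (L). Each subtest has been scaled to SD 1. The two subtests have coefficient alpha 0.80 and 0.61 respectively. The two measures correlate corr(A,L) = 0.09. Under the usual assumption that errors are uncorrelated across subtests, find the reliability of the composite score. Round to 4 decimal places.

0.7294

Var(A+L) = 2 + 2·[0.09] = 2 + 0.18 = 2.18.
Because errors are independent across components, Cov(Tᵢ,Tⱼ) = Cov(Xᵢ,Xⱼ); the off-diagonal part of the true-score variance is the same as above.
True-score variance = [0.80 + 0.61] + 0.18 = 1.41 + 0.18 = 1.59.
Reliability = 1.59 / 2.18 = 0.7294.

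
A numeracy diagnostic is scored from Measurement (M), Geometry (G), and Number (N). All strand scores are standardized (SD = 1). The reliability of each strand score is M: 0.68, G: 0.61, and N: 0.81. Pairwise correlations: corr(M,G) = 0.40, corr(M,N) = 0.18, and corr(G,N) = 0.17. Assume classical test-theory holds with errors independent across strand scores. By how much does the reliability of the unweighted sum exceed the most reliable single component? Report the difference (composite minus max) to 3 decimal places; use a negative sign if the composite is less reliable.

Var(sum) = 3 + 1.5 = 4.5; true-score variance = 2.1 + 1.5 = 3.6; composite reliability = 0.8000.
Max component reliability = 0.8100.
Difference = 0.8000 − 0.8100 = -0.010.

-0.010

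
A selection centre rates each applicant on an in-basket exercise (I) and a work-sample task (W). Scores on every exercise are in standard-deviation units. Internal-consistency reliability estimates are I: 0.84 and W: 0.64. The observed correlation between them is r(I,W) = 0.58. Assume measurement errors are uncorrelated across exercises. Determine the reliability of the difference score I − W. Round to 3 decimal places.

0.381

Var(I−W) = 1 + 1 − 2·0.58 = 2 − 1.16 = 0.84.
With uncorrelated errors the cross-covariances are all true-score covariance, so they carry over unchanged; only the diagonal terms shrink to ρᵢσᵢ².
True-score variance = [0.84 + 0.64] − 1.16 = 1.48 − 1.16 = 0.32.
Reliability = 0.32 / 0.84 = 0.381.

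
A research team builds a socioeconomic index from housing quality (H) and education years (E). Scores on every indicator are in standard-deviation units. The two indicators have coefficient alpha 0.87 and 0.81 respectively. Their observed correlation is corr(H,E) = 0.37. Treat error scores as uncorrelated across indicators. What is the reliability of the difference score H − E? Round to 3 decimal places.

0.746

Var(H−E) = 1 + 1 − 2·0.37 = 2 − 0.74 = 1.26.
Under uncorrelated errors the observed covariances equal the true-score covariances, so only the own-variance terms attenuate.
True-score variance = [0.87 + 0.81] − 0.74 = 1.68 − 0.74 = 0.94.
Reliability = 0.94 / 1.26 = 0.746.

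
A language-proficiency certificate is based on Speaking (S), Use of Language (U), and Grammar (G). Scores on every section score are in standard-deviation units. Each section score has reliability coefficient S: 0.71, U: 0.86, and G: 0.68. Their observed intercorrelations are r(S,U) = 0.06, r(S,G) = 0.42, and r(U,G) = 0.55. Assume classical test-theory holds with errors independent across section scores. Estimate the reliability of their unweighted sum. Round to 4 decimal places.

0.8518

Var(S+U+G) = 3 + 2·[0.06 + 0.42 + 0.55] = 3 + 2.06 = 5.06.
With uncorrelated errors the cross-covariances are all true-score covariance, so they carry over unchanged; only the diagonal terms shrink to ρᵢσᵢ².
True-score variance = [0.71 + 0.86 + 0.68] + 2.06 = 2.25 + 2.06 = 4.31.
Reliability = 4.31 / 5.06 = 0.8518.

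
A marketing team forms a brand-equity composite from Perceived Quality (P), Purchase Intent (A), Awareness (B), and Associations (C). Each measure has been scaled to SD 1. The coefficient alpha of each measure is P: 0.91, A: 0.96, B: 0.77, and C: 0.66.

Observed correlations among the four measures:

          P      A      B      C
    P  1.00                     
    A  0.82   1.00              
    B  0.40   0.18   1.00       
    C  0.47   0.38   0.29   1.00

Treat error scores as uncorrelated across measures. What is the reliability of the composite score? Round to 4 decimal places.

Var(P+A+B+C) = 4 + 2·[0.82 + 0.40 + 0.47 + 0.18 + 0.38 + 0.29] = 4 + 5.08 = 9.08.
Under uncorrelated errors the observed covariances equal the true-score covariances, so only the own-variance terms attenuate.
True-score variance = [0.91 + 0.96 + 0.77 + 0.66] + 5.08 = 3.3 + 5.08 = 8.38.
Reliability = 8.38 / 9.08 = 0.9229.

0.9229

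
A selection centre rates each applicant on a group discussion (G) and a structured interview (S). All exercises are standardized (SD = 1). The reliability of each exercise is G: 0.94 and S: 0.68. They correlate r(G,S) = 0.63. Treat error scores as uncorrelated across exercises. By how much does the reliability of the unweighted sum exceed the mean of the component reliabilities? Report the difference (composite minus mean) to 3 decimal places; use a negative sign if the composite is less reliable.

0.073

Var(sum) = 2 + 1.26 = 3.26; true-score variance = 1.62 + 1.26 = 2.88; composite reliability = 0.8834.
Mean component reliability = 0.8100.
Difference = 0.8834 − 0.8100 = 0.073.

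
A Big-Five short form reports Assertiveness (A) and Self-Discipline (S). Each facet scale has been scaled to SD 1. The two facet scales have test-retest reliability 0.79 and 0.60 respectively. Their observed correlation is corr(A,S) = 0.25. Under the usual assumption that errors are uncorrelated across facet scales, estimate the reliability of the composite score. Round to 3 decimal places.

0.756

Var(A+S) = 2 + 2·[0.25] = 2 + 0.5 = 2.5.
Because errors are independent across components, Cov(Tᵢ,Tⱼ) = Cov(Xᵢ,Xⱼ); the off-diagonal part of the true-score variance is the same as above.
True-score variance = [0.79 + 0.60] + 0.5 = 1.39 + 0.5 = 1.89.
Reliability = 1.89 / 2.5 = 0.756.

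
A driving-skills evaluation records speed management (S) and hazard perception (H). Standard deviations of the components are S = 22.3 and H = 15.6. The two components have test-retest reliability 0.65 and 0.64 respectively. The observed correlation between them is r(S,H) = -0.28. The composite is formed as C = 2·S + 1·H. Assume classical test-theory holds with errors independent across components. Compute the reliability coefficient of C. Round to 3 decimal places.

0.575

Var(C) = 2²·22.3² + 15.6² + 2·[2·22.3·15.6·(-0.28)] = 2232.52 − 389.626 = 1842.89.
Under uncorrelated errors the observed covariances equal the true-score covariances, so only the own-variance terms attenuate.
True-score variance = [2²·22.3²·0.65 + 15.6²·0.64] − 389.626 = 1448.7 − 389.626 = 1059.08.
Reliability = 1059.08 / 1842.89 = 0.575.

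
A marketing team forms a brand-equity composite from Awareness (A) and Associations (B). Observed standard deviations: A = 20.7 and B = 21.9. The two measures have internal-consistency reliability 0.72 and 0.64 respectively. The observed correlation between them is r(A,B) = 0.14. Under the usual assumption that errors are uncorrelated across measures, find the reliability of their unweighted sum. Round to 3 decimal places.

0.717

Var(A+B) = 20.7² + 21.9² + 2·[20.7·21.9·0.14] = 908.1 + 126.932 = 1035.03.
Under uncorrelated errors the observed covariances equal the true-score covariances, so only the own-variance terms attenuate.
True-score variance = [20.7²·0.72 + 21.9²·0.64] + 126.932 = 615.463 + 126.932 = 742.396.
Reliability = 742.396 / 1035.03 = 0.717.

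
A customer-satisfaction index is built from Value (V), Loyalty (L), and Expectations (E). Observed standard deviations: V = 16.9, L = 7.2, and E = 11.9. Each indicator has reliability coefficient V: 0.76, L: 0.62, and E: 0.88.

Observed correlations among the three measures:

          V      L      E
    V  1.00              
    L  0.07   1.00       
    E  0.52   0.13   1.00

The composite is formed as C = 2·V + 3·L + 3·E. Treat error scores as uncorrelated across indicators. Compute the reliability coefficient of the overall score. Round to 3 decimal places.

Var(C) = 2²·16.9² + 3²·7.2² + 3²·11.9² + 2·[6·16.9·7.2·0.07 + 6·16.9·11.9·0.52 + 9·7.2·11.9·0.13] = 2883.49 + 1557.63 = 4441.12.
Because errors are independent across components, Cov(Tᵢ,Tⱼ) = Cov(Xᵢ,Xⱼ); the off-diagonal part of the true-score variance is the same as above.
True-score variance = [2²·16.9²·0.76 + 3²·7.2²·0.62 + 3²·11.9²·0.88] + 1557.63 = 2279.07 + 1557.63 = 3836.7.
Reliability = 3836.7 / 4441.12 = 0.864.

0.864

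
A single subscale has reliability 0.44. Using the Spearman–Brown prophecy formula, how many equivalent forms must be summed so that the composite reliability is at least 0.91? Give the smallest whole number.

13

k ≥ ρ*(1−ρ₁)/(ρ₁(1−ρ*)) = 0.91·0.56 / (0.44·0.09) = 12.869.
Smallest integer k = 13.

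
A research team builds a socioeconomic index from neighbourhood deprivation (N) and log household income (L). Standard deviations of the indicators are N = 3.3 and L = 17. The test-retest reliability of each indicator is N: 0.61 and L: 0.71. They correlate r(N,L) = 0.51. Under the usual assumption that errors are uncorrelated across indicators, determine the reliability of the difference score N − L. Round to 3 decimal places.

Var(N−L) = 3.3² + 17² − 2·3.3·17·0.51 = 299.89 − 57.222 = 242.668.
Because errors are independent across components, Cov(Tᵢ,Tⱼ) = Cov(Xᵢ,Xⱼ); the off-diagonal part of the true-score variance is the same as above.
True-score variance = [3.3²·0.61 + 17²·0.71] − 57.222 = 211.833 − 57.222 = 154.611.
Reliability = 154.611 / 242.668 = 0.637.

0.637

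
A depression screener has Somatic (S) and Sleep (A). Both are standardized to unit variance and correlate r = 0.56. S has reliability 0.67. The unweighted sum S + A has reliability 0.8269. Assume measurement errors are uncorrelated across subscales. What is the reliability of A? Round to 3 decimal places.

0.790

Var(S+A) = 2 + 2·0.56 = 3.120.
True-score variance = ρ_S + ρ_A + 2·0.56, so 0.8269 = (0.67 + ρ_A + 1.12) / 3.120.
ρ_A = 0.8269·3.120 − 0.67 − 1.12 = 0.790.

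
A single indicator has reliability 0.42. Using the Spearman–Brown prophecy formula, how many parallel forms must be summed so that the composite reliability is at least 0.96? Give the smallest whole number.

k ≥ ρ*(1−ρ₁)/(ρ₁(1−ρ*)) = 0.96·0.58 / (0.42·0.04) = 33.143.
Smallest integer k = 34.

34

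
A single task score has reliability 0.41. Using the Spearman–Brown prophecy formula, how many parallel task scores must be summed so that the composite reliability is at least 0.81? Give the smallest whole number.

k ≥ ρ*(1−ρ₁)/(ρ₁(1−ρ*)) = 0.81·0.59 / (0.41·0.19) = 6.135.
Smallest integer k = 7.

7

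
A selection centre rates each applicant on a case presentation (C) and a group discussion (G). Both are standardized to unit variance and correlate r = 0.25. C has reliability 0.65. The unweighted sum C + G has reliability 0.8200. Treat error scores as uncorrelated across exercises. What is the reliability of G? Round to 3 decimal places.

0.900

Var(C+G) = 2 + 2·0.25 = 2.500.
True-score variance = ρ_C + ρ_G + 2·0.25, so 0.8200 = (0.65 + ρ_G + 0.50) / 2.500.
ρ_G = 0.8200·2.500 − 0.65 − 0.50 = 0.900.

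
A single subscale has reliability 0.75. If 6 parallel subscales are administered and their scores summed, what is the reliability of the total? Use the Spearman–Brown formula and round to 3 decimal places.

ρ_k = kρ / (1 + (k−1)ρ) = 6·0.75 / (1 + 5·0.75) = 4.500 / 4.750 = 0.947.

0.947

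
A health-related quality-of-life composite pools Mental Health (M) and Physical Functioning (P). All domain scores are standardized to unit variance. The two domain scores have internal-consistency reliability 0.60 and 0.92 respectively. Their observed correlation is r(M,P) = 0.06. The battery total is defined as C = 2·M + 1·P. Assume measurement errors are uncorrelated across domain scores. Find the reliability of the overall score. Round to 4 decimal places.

Var(C) = 2² + 1 + 2·[2·0.06] = 5 + 0.24 = 5.24.
Because errors are independent across components, Cov(Tᵢ,Tⱼ) = Cov(Xᵢ,Xⱼ); the off-diagonal part of the true-score variance is the same as above.
True-score variance = [2²·0.60 + 0.92] + 0.24 = 3.32 + 0.24 = 3.56.
Reliability = 3.56 / 5.24 = 0.6794.

0.6794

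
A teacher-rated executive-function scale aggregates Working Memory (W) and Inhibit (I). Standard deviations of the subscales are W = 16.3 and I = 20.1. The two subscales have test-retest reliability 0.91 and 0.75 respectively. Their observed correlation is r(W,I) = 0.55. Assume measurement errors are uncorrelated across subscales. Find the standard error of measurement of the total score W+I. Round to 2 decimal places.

11.18

Var(total) = 669.7 + 360.393 = 1030.09.
True-score variance = 544.785 + 360.393 = 905.178, so reliability = 0.8787.
Error variance = 1030.09 − 905.178 = 124.915; SEM = √124.915 = 11.18.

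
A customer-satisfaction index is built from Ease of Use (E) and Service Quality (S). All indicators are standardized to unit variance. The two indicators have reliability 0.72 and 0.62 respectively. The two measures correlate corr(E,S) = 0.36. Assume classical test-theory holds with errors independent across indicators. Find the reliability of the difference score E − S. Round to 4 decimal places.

0.4844

Var(E−S) = 1 + 1 − 2·0.36 = 2 − 0.72 = 1.28.
With uncorrelated errors the cross-covariances are all true-score covariance, so they carry over unchanged; only the diagonal terms shrink to ρᵢσᵢ².
True-score variance = [0.72 + 0.62] − 0.72 = 1.34 − 0.72 = 0.62.
Reliability = 0.62 / 1.28 = 0.4844.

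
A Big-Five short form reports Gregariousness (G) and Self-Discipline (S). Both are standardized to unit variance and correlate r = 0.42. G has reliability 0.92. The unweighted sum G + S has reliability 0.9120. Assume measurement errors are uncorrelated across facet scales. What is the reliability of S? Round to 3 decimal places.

0.830

Var(G+S) = 2 + 2·0.42 = 2.840.
True-score variance = ρ_G + ρ_S + 2·0.42, so 0.9120 = (0.92 + ρ_S + 0.84) / 2.840.
ρ_S = 0.9120·2.840 − 0.92 − 0.84 = 0.830.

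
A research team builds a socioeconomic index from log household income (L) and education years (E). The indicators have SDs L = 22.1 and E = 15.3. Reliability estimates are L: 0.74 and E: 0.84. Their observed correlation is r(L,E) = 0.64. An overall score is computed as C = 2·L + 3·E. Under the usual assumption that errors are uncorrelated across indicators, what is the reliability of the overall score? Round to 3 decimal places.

Var(C) = 2²·22.1² + 3²·15.3² + 2·[6·22.1·15.3·0.64] = 4060.45 + 2596.84 = 6657.29.
With uncorrelated errors the cross-covariances are all true-score covariance, so they carry over unchanged; only the diagonal terms shrink to ρᵢσᵢ².
True-score variance = [2²·22.1²·0.74 + 3²·15.3²·0.84] + 2596.84 = 3215.41 + 2596.84 = 5812.25.
Reliability = 5812.25 / 6657.29 = 0.873.

0.873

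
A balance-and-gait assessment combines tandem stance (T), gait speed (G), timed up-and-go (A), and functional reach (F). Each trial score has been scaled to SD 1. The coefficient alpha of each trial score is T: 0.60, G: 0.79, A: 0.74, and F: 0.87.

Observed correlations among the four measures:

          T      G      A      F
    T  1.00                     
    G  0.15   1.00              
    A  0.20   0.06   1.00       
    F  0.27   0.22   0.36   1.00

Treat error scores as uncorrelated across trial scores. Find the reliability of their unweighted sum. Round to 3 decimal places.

Var(T+G+A+F) = 4 + 2·[0.15 + 0.20 + 0.27 + 0.06 + 0.22 + 0.36] = 4 + 2.52 = 6.52.
Because errors are independent across components, Cov(Tᵢ,Tⱼ) = Cov(Xᵢ,Xⱼ); the off-diagonal part of the true-score variance is the same as above.
True-score variance = [0.60 + 0.79 + 0.74 + 0.87] + 2.52 = 3 + 2.52 = 5.52.
Reliability = 5.52 / 6.52 = 0.847.

0.847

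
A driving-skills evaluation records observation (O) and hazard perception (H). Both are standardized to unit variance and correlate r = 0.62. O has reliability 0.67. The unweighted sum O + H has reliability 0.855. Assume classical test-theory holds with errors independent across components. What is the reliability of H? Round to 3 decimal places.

0.860

Var(O+H) = 2 + 2·0.62 = 3.240.
True-score variance = ρ_O + ρ_H + 2·0.62, so 0.855 = (0.67 + ρ_H + 1.24) / 3.240.
ρ_H = 0.855·3.240 − 0.67 − 1.24 = 0.860.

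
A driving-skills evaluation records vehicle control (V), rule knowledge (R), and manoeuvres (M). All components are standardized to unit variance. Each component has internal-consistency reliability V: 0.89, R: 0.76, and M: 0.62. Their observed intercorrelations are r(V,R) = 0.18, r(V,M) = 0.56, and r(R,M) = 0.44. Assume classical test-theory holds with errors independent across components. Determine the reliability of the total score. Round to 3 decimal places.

0.864

Var(V+R+M) = 3 + 2·[0.18 + 0.56 + 0.44] = 3 + 2.36 = 5.36.
Under uncorrelated errors the observed covariances equal the true-score covariances, so only the own-variance terms attenuate.
True-score variance = [0.89 + 0.76 + 0.62] + 2.36 = 2.27 + 2.36 = 4.63.
Reliability = 4.63 / 5.36 = 0.864.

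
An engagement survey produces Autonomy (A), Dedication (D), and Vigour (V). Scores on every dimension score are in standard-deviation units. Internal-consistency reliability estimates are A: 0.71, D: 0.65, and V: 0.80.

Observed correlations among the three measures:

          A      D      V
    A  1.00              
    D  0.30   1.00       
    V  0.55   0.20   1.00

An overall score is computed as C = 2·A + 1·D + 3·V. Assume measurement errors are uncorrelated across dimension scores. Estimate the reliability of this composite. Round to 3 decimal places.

0.856

Var(C) = 2² + 1 + 3² + 2·[2·0.30 + 6·0.55 + 3·0.20] = 14 + 9 = 23.
Under uncorrelated errors the observed covariances equal the true-score covariances, so only the own-variance terms attenuate.
True-score variance = [2²·0.71 + 0.65 + 3²·0.80] + 9 = 10.69 + 9 = 19.69.
Reliability = 19.69 / 23 = 0.856.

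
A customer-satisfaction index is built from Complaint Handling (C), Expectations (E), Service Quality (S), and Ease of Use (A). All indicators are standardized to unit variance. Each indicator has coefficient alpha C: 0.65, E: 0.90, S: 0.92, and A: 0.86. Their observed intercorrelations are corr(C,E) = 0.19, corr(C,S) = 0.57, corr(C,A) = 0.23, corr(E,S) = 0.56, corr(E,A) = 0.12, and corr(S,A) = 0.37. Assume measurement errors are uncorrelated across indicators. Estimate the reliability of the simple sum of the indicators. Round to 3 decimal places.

0.917

Var(C+E+S+A) = 4 + 2·[0.19 + 0.57 + 0.23 + 0.56 + 0.12 + 0.37] = 4 + 4.08 = 8.08.
Because errors are independent across components, Cov(Tᵢ,Tⱼ) = Cov(Xᵢ,Xⱼ); the off-diagonal part of the true-score variance is the same as above.
True-score variance = [0.65 + 0.90 + 0.92 + 0.86] + 4.08 = 3.33 + 4.08 = 7.41.
Reliability = 7.41 / 8.08 = 0.917.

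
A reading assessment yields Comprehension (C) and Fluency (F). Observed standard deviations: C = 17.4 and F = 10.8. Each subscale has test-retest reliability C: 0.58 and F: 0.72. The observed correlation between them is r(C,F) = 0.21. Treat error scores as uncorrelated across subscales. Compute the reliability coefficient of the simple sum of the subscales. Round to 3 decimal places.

0.679

Var(C+F) = 17.4² + 10.8² + 2·[17.4·10.8·0.21] = 419.4 + 78.9264 = 498.326.
With uncorrelated errors the cross-covariances are all true-score covariance, so they carry over unchanged; only the diagonal terms shrink to ρᵢσᵢ².
True-score variance = [17.4²·0.58 + 10.8²·0.72] + 78.9264 = 259.582 + 78.9264 = 338.508.
Reliability = 338.508 / 498.326 = 0.679.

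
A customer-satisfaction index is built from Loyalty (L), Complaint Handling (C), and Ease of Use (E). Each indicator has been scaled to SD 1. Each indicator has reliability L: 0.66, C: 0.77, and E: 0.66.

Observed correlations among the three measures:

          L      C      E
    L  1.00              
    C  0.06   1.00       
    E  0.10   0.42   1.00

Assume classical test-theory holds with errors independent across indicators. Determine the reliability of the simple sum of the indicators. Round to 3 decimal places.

Var(L+C+E) = 3 + 2·[0.06 + 0.10 + 0.42] = 3 + 1.16 = 4.16.
Because errors are independent across components, Cov(Tᵢ,Tⱼ) = Cov(Xᵢ,Xⱼ); the off-diagonal part of the true-score variance is the same as above.
True-score variance = [0.66 + 0.77 + 0.66] + 1.16 = 2.09 + 1.16 = 3.25.
Reliability = 3.25 / 4.16 = 0.781.

0.781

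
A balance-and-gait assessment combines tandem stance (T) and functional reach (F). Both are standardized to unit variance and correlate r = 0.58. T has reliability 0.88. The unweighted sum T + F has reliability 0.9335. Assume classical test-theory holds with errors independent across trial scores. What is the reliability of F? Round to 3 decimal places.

0.910

Var(T+F) = 2 + 2·0.58 = 3.160.
True-score variance = ρ_T + ρ_F + 2·0.58, so 0.9335 = (0.88 + ρ_F + 1.16) / 3.160.
ρ_F = 0.9335·3.160 − 0.88 − 1.16 = 0.910.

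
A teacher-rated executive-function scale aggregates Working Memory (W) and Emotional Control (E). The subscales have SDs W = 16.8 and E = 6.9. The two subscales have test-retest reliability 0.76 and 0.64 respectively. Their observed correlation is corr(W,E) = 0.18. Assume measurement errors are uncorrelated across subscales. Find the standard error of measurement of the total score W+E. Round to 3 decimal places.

Var(total) = 329.85 + 41.7312 = 371.581.
True-score variance = 244.973 + 41.7312 = 286.704, so reliability = 0.7716.
Error variance = 371.581 − 286.704 = 84.8772; SEM = √84.8772 = 9.213.

9.213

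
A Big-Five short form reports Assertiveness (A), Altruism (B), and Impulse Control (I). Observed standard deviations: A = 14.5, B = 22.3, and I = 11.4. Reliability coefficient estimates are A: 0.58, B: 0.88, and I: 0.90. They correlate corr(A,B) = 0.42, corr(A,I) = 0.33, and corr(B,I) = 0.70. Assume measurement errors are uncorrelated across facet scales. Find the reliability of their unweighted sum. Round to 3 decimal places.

0.898

Var(A+B+I) = 14.5² + 22.3² + 11.4² + 2·[14.5·22.3·0.42 + 14.5·11.4·0.33 + 22.3·11.4·0.70] = 837.5 + 736.62 = 1574.12.
Because errors are independent across components, Cov(Tᵢ,Tⱼ) = Cov(Xᵢ,Xⱼ); the off-diagonal part of the true-score variance is the same as above.
True-score variance = [14.5²·0.58 + 22.3²·0.88 + 11.4²·0.90] + 736.62 = 676.524 + 736.62 = 1413.14.
Reliability = 1413.14 / 1574.12 = 0.898.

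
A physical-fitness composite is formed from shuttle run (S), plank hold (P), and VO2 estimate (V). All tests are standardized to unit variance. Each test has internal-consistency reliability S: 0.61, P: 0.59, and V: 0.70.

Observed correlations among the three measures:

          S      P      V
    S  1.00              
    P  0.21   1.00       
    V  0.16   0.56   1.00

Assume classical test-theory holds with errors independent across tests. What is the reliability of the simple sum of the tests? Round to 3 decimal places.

0.774

Var(S+P+V) = 3 + 2·[0.21 + 0.16 + 0.56] = 3 + 1.86 = 4.86.
Because errors are independent across components, Cov(Tᵢ,Tⱼ) = Cov(Xᵢ,Xⱼ); the off-diagonal part of the true-score variance is the same as above.
True-score variance = [0.61 + 0.59 + 0.70] + 1.86 = 1.9 + 1.86 = 3.76.
Reliability = 3.76 / 4.86 = 0.774.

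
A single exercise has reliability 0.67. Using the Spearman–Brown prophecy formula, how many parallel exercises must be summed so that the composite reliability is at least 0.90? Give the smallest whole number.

k ≥ ρ*(1−ρ₁)/(ρ₁(1−ρ*)) = 0.90·0.33 / (0.67·0.10) = 4.433.
Smallest integer k = 5.

5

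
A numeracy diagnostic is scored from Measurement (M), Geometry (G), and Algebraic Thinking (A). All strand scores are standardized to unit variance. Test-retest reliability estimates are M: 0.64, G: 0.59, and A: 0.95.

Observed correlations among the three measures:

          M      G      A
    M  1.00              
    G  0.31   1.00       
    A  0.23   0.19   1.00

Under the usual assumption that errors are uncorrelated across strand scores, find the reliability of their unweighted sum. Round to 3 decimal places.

Var(M+G+A) = 3 + 2·[0.31 + 0.23 + 0.19] = 3 + 1.46 = 4.46.
Because errors are independent across components, Cov(Tᵢ,Tⱼ) = Cov(Xᵢ,Xⱼ); the off-diagonal part of the true-score variance is the same as above.
True-score variance = [0.64 + 0.59 + 0.95] + 1.46 = 2.18 + 1.46 = 3.64.
Reliability = 3.64 / 4.46 = 0.816.

0.816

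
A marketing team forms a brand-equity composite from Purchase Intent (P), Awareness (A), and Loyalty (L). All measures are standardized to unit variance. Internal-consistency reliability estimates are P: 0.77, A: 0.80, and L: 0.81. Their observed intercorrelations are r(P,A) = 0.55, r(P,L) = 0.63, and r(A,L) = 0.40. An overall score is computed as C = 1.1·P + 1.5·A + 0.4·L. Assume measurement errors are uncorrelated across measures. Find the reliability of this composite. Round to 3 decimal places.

0.883

Var(C) = 1.1² + 1.5² + 0.4² + 2·[1.65·0.55 + 0.44·0.63 + 0.6·0.40] = 3.62 + 2.8494 = 6.4694.
Because errors are independent across components, Cov(Tᵢ,Tⱼ) = Cov(Xᵢ,Xⱼ); the off-diagonal part of the true-score variance is the same as above.
True-score variance = [1.1²·0.77 + 1.5²·0.80 + 0.4²·0.81] + 2.8494 = 2.8613 + 2.8494 = 5.7107.
Reliability = 5.7107 / 6.4694 = 0.883.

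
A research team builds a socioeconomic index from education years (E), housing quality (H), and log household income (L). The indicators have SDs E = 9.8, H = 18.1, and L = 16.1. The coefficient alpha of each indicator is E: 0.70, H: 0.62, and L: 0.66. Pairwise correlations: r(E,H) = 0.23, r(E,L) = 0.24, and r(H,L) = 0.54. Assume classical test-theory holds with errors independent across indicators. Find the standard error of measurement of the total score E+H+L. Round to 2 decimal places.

Var(total) = 682.86 + 472.052 = 1154.91.
True-score variance = 441.425 + 472.052 = 913.477, so reliability = 0.7909.
Error variance = 1154.91 − 913.477 = 241.435; SEM = √241.435 = 15.54.

15.54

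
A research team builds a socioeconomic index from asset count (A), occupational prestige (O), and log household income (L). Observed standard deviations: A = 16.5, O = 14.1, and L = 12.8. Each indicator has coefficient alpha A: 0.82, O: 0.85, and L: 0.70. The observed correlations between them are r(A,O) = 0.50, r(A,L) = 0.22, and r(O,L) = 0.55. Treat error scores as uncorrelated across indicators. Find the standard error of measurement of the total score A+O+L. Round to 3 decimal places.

Var(total) = 634.9 + 524.106 = 1159.01.
True-score variance = 506.921 + 524.106 = 1031.03, so reliability = 0.8896.
Error variance = 1159.01 − 1031.03 = 127.979; SEM = √127.979 = 11.313.

11.313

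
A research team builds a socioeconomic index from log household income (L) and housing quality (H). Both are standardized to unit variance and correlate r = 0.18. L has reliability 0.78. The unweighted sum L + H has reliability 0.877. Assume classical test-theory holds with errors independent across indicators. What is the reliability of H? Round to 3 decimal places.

Var(L+H) = 2 + 2·0.18 = 2.360.
True-score variance = ρ_L + ρ_H + 2·0.18, so 0.877 = (0.78 + ρ_H + 0.36) / 2.360.
ρ_H = 0.877·2.360 − 0.78 − 0.36 = 0.930.

0.930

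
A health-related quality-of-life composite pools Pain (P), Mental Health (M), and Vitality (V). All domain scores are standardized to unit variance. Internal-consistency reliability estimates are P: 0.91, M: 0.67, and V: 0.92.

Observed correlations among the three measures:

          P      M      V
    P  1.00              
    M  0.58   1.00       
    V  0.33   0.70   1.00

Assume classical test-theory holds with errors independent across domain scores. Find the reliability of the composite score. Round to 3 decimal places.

Var(P+M+V) = 3 + 2·[0.58 + 0.33 + 0.70] = 3 + 3.22 = 6.22.
With uncorrelated errors the cross-covariances are all true-score covariance, so they carry over unchanged; only the diagonal terms shrink to ρᵢσᵢ².
True-score variance = [0.91 + 0.67 + 0.92] + 3.22 = 2.5 + 3.22 = 5.72.
Reliability = 5.72 / 6.22 = 0.920.

0.920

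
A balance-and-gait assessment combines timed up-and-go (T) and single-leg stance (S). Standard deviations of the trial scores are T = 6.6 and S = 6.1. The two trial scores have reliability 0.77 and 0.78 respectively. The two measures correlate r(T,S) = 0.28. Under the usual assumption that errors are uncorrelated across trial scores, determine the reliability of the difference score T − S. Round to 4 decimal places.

Var(T−S) = 6.6² + 6.1² − 2·6.6·6.1·0.28 = 80.77 − 22.5456 = 58.2244.
Because errors are independent across components, Cov(Tᵢ,Tⱼ) = Cov(Xᵢ,Xⱼ); the off-diagonal part of the true-score variance is the same as above.
True-score variance = [6.6²·0.77 + 6.1²·0.78] − 22.5456 = 62.565 − 22.5456 = 40.0194.
Reliability = 40.0194 / 58.2244 = 0.6873.

0.6873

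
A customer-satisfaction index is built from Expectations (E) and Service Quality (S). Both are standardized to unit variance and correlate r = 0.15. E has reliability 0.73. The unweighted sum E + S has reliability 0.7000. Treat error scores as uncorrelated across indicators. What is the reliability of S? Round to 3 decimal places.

Var(E+S) = 2 + 2·0.15 = 2.300.
True-score variance = ρ_E + ρ_S + 2·0.15, so 0.7000 = (0.73 + ρ_S + 0.30) / 2.300.
ρ_S = 0.7000·2.300 − 0.73 − 0.30 = 0.580.

0.580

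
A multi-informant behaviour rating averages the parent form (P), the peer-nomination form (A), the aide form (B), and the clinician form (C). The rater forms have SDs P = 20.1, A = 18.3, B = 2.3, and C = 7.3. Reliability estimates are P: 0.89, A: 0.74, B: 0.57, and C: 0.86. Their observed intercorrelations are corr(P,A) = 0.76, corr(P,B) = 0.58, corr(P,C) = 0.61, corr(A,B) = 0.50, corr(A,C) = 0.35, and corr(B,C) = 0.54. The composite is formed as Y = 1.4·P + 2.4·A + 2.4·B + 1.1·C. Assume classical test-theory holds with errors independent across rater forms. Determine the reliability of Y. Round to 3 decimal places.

0.893

Var(Y) = 1.4²·20.1² + 2.4²·18.3² + 2.4²·2.3² + 1.1²·7.3² + 2·[3.36·20.1·18.3·0.76 + 3.36·20.1·2.3·0.58 + 1.54·20.1·7.3·0.61 + 5.76·18.3·2.3·0.50 + 2.64·18.3·7.3·0.35 + 2.64·2.3·7.3·0.54] = 2815.78 + 2871.63 = 5687.41.
Under uncorrelated errors the observed covariances equal the true-score covariances, so only the own-variance terms attenuate.
True-score variance = [1.4²·20.1²·0.89 + 2.4²·18.3²·0.74 + 2.4²·2.3²·0.57 + 1.1²·7.3²·0.86] + 2871.63 = 2205.01 + 2871.63 = 5076.64.
Reliability = 5076.64 / 5687.41 = 0.893.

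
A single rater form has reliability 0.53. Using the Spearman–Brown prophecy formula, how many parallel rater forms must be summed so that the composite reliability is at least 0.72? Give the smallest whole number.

k ≥ ρ*(1−ρ₁)/(ρ₁(1−ρ*)) = 0.72·0.47 / (0.53·0.28) = 2.280.
Smallest integer k = 3.

3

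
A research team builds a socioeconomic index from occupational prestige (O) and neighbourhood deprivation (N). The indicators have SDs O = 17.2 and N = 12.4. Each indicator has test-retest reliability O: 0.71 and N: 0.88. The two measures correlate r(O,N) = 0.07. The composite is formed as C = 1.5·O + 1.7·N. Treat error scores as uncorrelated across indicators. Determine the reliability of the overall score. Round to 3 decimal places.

0.792

Var(C) = 1.5²·17.2² + 1.7²·12.4² + 2·[2.55·17.2·12.4·0.07] = 1110.01 + 76.141 = 1186.15.
Under uncorrelated errors the observed covariances equal the true-score covariances, so only the own-variance terms attenuate.
True-score variance = [1.5²·17.2²·0.71 + 1.7²·12.4²·0.88] + 76.141 = 863.647 + 76.141 = 939.788.
Reliability = 939.788 / 1186.15 = 0.792.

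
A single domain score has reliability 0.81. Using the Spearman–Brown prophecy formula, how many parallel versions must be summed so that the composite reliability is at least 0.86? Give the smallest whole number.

2

k ≥ ρ*(1−ρ₁)/(ρ₁(1−ρ*)) = 0.86·0.19 / (0.81·0.14) = 1.441.
Smallest integer k = 2.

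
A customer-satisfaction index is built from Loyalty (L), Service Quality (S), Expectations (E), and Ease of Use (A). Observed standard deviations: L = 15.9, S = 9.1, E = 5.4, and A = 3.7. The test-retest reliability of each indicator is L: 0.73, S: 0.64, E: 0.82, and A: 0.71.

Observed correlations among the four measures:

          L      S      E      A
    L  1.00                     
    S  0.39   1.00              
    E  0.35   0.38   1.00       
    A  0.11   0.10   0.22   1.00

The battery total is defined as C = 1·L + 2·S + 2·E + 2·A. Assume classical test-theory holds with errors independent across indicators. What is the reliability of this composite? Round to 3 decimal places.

0.832

Var(C) = 15.9² + 2²·9.1² + 2²·5.4² + 2²·3.7² + 2·[2·15.9·9.1·0.39 + 2·15.9·5.4·0.35 + 2·15.9·3.7·0.11 + 4·9.1·5.4·0.38 + 4·9.1·3.7·0.10 + 4·5.4·3.7·0.22] = 755.45 + 583.292 = 1338.74.
Under uncorrelated errors the observed covariances equal the true-score covariances, so only the own-variance terms attenuate.
True-score variance = [15.9²·0.73 + 2²·9.1²·0.64 + 2²·5.4²·0.82 + 2²·3.7²·0.71] + 583.292 = 531.069 + 583.292 = 1114.36.
Reliability = 1114.36 / 1338.74 = 0.832.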